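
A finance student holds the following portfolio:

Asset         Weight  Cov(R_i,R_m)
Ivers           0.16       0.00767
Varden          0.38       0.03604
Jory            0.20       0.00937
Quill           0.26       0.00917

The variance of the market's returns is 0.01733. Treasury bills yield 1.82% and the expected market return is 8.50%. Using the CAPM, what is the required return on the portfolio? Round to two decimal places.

9.21%

β_Ivers = 0.00767 / 0.01733 = 0.4426
β_Varden = 0.03604 / 0.01733 = 2.0796
β_Jory = 0.00937 / 0.01733 = 0.5407
β_Quill = 0.00917 / 0.01733 = 0.5291
β_P = Σ w_i β_i = 0.16×0.4426 + 0.38×2.0796 + 0.20×0.5407 + 0.26×0.5291 = 1.1068
MRP = 8.50% − 1.82% = 6.68%
E(R_P) = R_f + β_P × MRP = 1.82% + 1.1068 × 6.68% = 9.21%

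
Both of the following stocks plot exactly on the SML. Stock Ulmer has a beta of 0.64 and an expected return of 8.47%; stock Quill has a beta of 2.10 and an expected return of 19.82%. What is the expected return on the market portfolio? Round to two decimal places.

11.27%

Both satisfy E(R) = R_f + β·MRP, so the slope of the SML is
MRP = (19.82% − 8.47%) / (2.10 − 0.64) = 11.35% / 1.46 = 7.7740%
R_f = E(R_Ulmer) − β_Ulmer·MRP = 8.47% − 0.64 × 7.7740% = 3.4946%
E(R_m) = R_f + MRP = 3.4946% + 7.7740% = 11.27%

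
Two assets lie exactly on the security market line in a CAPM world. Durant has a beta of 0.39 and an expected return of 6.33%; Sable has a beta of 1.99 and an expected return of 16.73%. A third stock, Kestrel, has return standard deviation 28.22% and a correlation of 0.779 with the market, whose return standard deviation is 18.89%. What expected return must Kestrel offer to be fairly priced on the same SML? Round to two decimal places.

11.36%

MRP = (16.73% − 6.33%) / (1.99 − 0.39) = 6.5000%
R_f = 6.33% − 0.39 × 6.5000% = 3.7950%
β_Kestrel = ρ·σ_i/σ_m = 0.779 × 28.22 / 18.89 = 1.1638
E(R_Kestrel) = R_f + β × MRP = 3.7950% + 1.1638 × 6.5000% = 11.36%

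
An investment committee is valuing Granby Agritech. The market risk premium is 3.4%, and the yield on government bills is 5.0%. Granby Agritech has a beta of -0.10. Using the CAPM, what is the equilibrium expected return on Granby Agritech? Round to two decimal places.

4.66%

E(R) = R_f + β × MRP = 5.0% + -0.10 × 3.4% = 4.66%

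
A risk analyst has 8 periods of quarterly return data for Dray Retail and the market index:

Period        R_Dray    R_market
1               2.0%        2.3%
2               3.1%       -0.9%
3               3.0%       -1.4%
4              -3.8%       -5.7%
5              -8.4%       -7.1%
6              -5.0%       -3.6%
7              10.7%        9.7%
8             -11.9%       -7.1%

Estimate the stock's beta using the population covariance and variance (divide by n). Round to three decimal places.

Mean R_i = (2.0 + 3.1 + 3.0 − 3.8 − 8.4 − 5.0 + 10.7 − 11.9) / 8 = -1.2875%
Mean R_m = (2.3 − 0.9 − 1.4 − 5.7 − 7.1 − 3.6 + 9.7 − 7.1) / 8 = -1.7250%
Σ(R_i − R̄_i)(R_m − R̄_m) = 267.4225  ⇒  Cov = 267.4225 / 8 = 33.4278
Σ(R_m − R̄_m)² = 224.6150  ⇒  Var(R_m) = 224.6150 / 8 = 28.0769
β = Cov / Var(R_m) = 33.4278 / 28.0769 = 1.1906

1.191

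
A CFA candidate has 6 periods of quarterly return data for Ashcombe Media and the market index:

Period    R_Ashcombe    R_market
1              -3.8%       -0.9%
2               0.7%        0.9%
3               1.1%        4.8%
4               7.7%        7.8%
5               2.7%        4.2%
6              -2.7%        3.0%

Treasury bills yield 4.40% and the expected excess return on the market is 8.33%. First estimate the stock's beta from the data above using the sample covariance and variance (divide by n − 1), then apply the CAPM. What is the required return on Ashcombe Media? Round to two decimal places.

13.98%

Mean R_i = (-3.8 + 0.7 + 1.1 + 7.7 + 2.7 − 2.7) / 6 = 0.9500%
Mean R_m = (-0.9 + 0.9 + 4.8 + 7.8 + 4.2 + 3.0) / 6 = 3.3000%
Σ(R_i − R̄_i)(R_m − R̄_m) = 53.8200  ⇒  Cov = 53.8200 / 5 = 10.7640
Σ(R_m − R̄_m)² = 46.8000  ⇒  Var(R_m) = 46.8000 / 5 = 9.3600
β = Cov / Var(R_m) = 10.7640 / 9.3600 = 1.1500
E(R) = R_f + β × MRP = 4.40% + 1.1500 × 8.33% = 13.98%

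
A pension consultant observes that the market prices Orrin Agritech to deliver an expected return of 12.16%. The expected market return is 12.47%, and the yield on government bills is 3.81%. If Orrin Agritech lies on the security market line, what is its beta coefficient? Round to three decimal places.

MRP = 12.47% − 3.81% = 8.66%
β = (E(R) − R_f) / MRP = (12.16% − 3.81%) / 8.66% = 8.35% / 8.66% = 0.964

0.964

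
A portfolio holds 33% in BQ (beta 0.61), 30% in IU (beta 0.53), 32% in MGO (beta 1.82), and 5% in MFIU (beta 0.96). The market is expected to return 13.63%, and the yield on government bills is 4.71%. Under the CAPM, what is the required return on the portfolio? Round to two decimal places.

β_P = Σ w_i β_i = 0.33×0.61 + 0.30×0.53 + 0.32×1.82 + 0.05×0.96 = 0.9907
MRP = 13.63% − 4.71% = 8.92%
E(R_P) = R_f + β_P × MRP = 4.71% + 0.9907 × 8.92% = 13.55%

13.55%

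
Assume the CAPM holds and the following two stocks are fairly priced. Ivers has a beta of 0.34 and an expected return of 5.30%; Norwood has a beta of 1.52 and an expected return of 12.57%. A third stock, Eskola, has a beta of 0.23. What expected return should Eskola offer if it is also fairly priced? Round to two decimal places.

4.62%

MRP (SML slope) = (12.57% − 5.30%) / (1.52 − 0.34) = 7.27% / 1.18 = 6.1610%
R_f (intercept) = 5.30% − 0.34 × 6.1610% = 3.2053%
E(R_Eskola) = R_f + β × MRP = 3.2053% + 0.23 × 6.1610% = 4.62%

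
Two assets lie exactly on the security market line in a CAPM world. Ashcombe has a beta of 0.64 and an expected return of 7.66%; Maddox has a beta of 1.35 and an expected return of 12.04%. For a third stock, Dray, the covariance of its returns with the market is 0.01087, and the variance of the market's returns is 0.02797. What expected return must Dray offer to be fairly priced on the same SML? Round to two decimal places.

6.11%

MRP = (12.04% − 7.66%) / (1.35 − 0.64) = 6.1690%
R_f = 7.66% − 0.64 × 6.1690% = 3.7118%
β_Dray = Cov / Var(R_m) = 0.01087 / 0.02797 = 0.3886
E(R_Dray) = R_f + β × MRP = 3.7118% + 0.3886 × 6.1690% = 6.11%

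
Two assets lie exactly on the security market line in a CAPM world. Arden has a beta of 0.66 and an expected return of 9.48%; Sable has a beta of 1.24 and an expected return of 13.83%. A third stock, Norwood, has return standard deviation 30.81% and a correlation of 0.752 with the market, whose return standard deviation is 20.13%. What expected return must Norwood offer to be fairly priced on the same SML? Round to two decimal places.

13.16%

MRP = (13.83% − 9.48%) / (1.24 − 0.66) = 7.5000%
R_f = 9.48% − 0.66 × 7.5000% = 4.5300%
β_Norwood = ρ·σ_i/σ_m = 0.752 × 30.81 / 20.13 = 1.1510
E(R_Norwood) = R_f + β × MRP = 4.5300% + 1.1510 × 7.5000% = 13.16%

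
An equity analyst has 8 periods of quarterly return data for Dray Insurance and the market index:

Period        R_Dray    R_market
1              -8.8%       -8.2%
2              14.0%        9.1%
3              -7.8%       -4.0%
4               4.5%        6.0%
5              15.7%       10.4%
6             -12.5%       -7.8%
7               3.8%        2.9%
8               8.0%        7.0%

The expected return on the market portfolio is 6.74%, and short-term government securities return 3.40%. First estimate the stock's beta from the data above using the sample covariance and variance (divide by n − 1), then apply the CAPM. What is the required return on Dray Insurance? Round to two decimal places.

8.03%

Mean R_i = (-8.8 + 14.0 − 7.8 + 4.5 + 15.7 − 12.5 + 3.8 + 8.0) / 8 = 2.1125%
Mean R_m = (-8.2 + 9.1 − 4.0 + 6.0 + 10.4 − 7.8 + 2.9 + 7.0) / 8 = 1.9250%
Σ(R_i − R̄_i)(R_m − R̄_m) = 553.0275  ⇒  Cov = 553.0275 / 7 = 79.0039
Σ(R_m − R̄_m)² = 398.8150  ⇒  Var(R_m) = 398.8150 / 7 = 56.9736
β = Cov / Var(R_m) = 79.0039 / 56.9736 = 1.3867
MRP = 6.74% − 3.40% = 3.34%
E(R) = R_f + β × MRP = 3.40% + 1.3867 × 3.34% = 8.03%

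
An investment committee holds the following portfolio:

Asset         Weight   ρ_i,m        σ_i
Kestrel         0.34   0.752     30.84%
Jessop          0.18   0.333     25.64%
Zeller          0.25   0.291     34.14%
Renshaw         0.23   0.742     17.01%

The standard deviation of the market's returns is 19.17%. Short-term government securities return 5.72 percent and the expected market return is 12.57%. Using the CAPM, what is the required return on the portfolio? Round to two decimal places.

11.01%

β_Kestrel = 0.752 × 30.84% / 19.17% = 1.2098
β_Jessop = 0.333 × 25.64% / 19.17% = 0.4454
β_Zeller = 0.291 × 34.14% / 19.17% = 0.5182
β_Renshaw = 0.742 × 17.01% / 19.17% = 0.6584
β_P = Σ w_i β_i = 0.34×1.2098 + 0.18×0.4454 + 0.25×0.5182 + 0.23×0.6584 = 0.7725
MRP = 12.57% − 5.72% = 6.85%
E(R_P) = R_f + β_P × MRP = 5.72% + 0.7725 × 6.85% = 11.01%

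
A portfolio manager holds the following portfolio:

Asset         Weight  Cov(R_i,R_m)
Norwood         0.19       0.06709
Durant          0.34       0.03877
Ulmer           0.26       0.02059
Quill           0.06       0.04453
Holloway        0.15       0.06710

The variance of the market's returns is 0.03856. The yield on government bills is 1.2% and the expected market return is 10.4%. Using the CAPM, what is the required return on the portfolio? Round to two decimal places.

11.70%

β_Norwood = 0.06709 / 0.03856 = 1.7399
β_Durant = 0.03877 / 0.03856 = 1.0054
β_Ulmer = 0.02059 / 0.03856 = 0.5340
β_Quill = 0.04453 / 0.03856 = 1.1548
β_Holloway = 0.06710 / 0.03856 = 1.7401
β_P = Σ w_i β_i = 0.19×1.7399 + 0.34×1.0054 + 0.26×0.5340 + 0.06×1.1548 + 0.15×1.7401 = 1.1416
MRP = 10.4% − 1.2% = 9.20%
E(R_P) = R_f + β_P × MRP = 1.2% + 1.1416 × 9.2% = 11.70%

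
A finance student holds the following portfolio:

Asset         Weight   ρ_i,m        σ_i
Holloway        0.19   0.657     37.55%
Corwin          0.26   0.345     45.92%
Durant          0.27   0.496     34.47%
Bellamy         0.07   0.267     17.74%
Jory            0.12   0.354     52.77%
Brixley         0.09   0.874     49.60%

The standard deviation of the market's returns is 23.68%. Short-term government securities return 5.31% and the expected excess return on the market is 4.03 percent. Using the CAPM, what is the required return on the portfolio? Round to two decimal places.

8.70%

β_Holloway = 0.657 × 37.55% / 23.68% = 1.0418
β_Corwin = 0.345 × 45.92% / 23.68% = 0.6690
β_Durant = 0.496 × 34.47% / 23.68% = 0.7220
β_Bellamy = 0.267 × 17.74% / 23.68% = 0.2000
β_Jory = 0.354 × 52.77% / 23.68% = 0.7889
β_Brixley = 0.874 × 49.60% / 23.68% = 1.8307
β_P = Σ w_i β_i = 0.19×1.0418 + 0.26×0.6690 + 0.27×0.7220 + 0.07×0.2000 + 0.12×0.7889 + 0.09×1.8307 = 0.8403
E(R_P) = R_f + β_P × MRP = 5.31% + 0.8403 × 4.03% = 8.70%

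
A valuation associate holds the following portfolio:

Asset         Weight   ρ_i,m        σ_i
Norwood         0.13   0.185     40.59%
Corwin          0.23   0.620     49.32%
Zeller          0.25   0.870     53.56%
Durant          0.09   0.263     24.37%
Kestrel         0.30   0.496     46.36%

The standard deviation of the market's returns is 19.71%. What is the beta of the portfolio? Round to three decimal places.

1.377

β_Norwood = 0.185 × 40.59% / 19.71% = 0.3810
β_Corwin = 0.620 × 49.32% / 19.71% = 1.5514
β_Zeller = 0.870 × 53.56% / 19.71% = 2.3641
β_Durant = 0.263 × 24.37% / 19.71% = 0.3252
β_Kestrel = 0.496 × 46.36% / 19.71% = 1.1666
β_P = Σ w_i β_i = 0.13×0.3810 + 0.23×1.5514 + 0.25×2.3641 + 0.09×0.3252 + 0.30×1.1666 = 1.3766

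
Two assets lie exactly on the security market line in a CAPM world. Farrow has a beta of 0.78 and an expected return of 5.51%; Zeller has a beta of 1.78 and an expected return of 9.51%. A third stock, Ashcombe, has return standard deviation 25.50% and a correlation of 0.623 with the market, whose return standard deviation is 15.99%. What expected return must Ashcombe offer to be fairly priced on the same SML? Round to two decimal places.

6.36%

MRP = (9.51% − 5.51%) / (1.78 − 0.78) = 4.0000%
R_f = 5.51% − 0.78 × 4.0000% = 2.3900%
β_Ashcombe = ρ·σ_i/σ_m = 0.623 × 25.50 / 15.99 = 0.9935
E(R_Ashcombe) = R_f + β × MRP = 2.3900% + 0.9935 × 4.0000% = 6.36%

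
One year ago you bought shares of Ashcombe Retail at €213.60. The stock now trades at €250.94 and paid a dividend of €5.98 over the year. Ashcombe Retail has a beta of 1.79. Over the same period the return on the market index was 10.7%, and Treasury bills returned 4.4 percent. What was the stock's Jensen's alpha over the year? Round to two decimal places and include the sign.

+4.60%

Realised HPR = (P1 + D1 − P0) / P0 = (250.94 + 5.98 − 213.60) / 213.60 = 43.32 / 213.60 = 20.2809%
MRP = 10.7% − 4.4% = 6.30%
CAPM required = R_f + β·MRP = 4.4% + 1.79 × 6.3% = 15.6770%
α = realised − required = 20.2809% − 15.6770% = +4.60%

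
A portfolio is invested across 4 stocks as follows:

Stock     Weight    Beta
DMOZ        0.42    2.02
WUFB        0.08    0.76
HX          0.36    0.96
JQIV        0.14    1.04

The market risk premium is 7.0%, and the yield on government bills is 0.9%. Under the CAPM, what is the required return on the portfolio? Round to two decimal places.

β_P = Σ w_i β_i = 0.42×2.02 + 0.08×0.76 + 0.36×0.96 + 0.14×1.04 = 1.4004
E(R_P) = R_f + β_P × MRP = 0.9% + 1.4004 × 7.0% = 10.70%

10.70%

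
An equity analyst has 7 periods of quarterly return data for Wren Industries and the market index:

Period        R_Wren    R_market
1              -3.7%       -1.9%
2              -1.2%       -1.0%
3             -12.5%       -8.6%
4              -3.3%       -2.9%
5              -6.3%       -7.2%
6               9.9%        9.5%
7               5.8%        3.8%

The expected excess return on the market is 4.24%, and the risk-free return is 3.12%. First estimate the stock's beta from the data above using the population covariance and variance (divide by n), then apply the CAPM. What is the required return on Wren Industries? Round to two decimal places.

Mean R_i = (-3.7 − 1.2 − 12.5 − 3.3 − 6.3 + 9.9 + 5.8) / 7 = -1.6143%
Mean R_m = (-1.9 − 1.0 − 8.6 − 2.9 − 7.2 + 9.5 + 3.8) / 7 = -1.1857%
Σ(R_i − R̄_i)(R_m − R̄_m) = 273.3514  ⇒  Cov = 273.3514 / 7 = 39.0502
Σ(R_m − R̄_m)² = 233.6686  ⇒  Var(R_m) = 233.6686 / 7 = 33.3812
β = Cov / Var(R_m) = 39.0502 / 33.3812 = 1.1698
E(R) = R_f + β × MRP = 3.12% + 1.1698 × 4.24% = 8.08%

8.08%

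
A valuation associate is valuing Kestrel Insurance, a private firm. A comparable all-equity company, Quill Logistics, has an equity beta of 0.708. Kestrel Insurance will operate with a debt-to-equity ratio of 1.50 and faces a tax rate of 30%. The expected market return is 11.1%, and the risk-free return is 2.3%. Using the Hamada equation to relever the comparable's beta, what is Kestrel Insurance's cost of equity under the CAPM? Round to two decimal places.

β_L = β_U × [1 + (1 − t)(D/E)] = 0.708 × [1 + (1 − 0.30) × 1.50]
    = 0.708 × [1 + 0.70 × 1.50] = 0.708 × 2.0500 = 1.4514
MRP = 11.1% − 2.3% = 8.80%
E(R) = R_f + β_L × MRP = 2.3% + 1.4514 × 8.8% = 15.07%

15.07%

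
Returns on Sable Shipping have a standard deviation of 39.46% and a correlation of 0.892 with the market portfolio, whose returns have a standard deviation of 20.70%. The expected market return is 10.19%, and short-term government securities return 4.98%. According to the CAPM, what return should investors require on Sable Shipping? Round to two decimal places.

13.84%

β = ρ × σ_i / σ_m = 0.892 × 39.46% / 20.70% = 1.7004
MRP = 10.19% − 4.98% = 5.21%
E(R) = 4.98% + 1.7004 × 5.21% = 13.84%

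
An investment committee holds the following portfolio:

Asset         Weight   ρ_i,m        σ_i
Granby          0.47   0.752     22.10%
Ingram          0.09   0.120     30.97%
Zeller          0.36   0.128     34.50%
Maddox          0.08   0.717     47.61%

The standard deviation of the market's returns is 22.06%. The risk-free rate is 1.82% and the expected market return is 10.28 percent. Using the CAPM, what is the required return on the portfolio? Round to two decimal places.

β_Granby = 0.752 × 22.10% / 22.06% = 0.7534
β_Ingram = 0.120 × 30.97% / 22.06% = 0.1685
β_Zeller = 0.128 × 34.50% / 22.06% = 0.2002
β_Maddox = 0.717 × 47.61% / 22.06% = 1.5474
β_P = Σ w_i β_i = 0.47×0.7534 + 0.09×0.1685 + 0.36×0.2002 + 0.08×1.5474 = 0.5651
MRP = 10.28% − 1.82% = 8.46%
E(R_P) = R_f + β_P × MRP = 1.82% + 0.5651 × 8.46% = 6.60%

6.60%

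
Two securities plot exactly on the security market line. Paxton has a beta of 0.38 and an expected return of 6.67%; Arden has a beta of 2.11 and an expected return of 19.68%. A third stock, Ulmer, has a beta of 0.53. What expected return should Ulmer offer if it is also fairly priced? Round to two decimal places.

MRP (SML slope) = (19.68% − 6.67%) / (2.11 − 0.38) = 13.01% / 1.73 = 7.5202%
R_f (intercept) = 6.67% − 0.38 × 7.5202% = 3.8123%
E(R_Ulmer) = R_f + β × MRP = 3.8123% + 0.53 × 7.5202% = 7.80%

7.80%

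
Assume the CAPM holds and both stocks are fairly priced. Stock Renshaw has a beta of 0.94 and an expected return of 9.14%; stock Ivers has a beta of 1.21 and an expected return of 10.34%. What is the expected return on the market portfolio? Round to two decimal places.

Both satisfy E(R) = R_f + β·MRP, so the slope of the SML is
MRP = (10.34% − 9.14%) / (1.21 − 0.94) = 1.20% / 0.27 = 4.4444%
R_f = E(R_Renshaw) − β_Renshaw·MRP = 9.14% − 0.94 × 4.4444% = 4.9623%
E(R_m) = R_f + MRP = 4.9623% + 4.4444% = 9.41%

9.41%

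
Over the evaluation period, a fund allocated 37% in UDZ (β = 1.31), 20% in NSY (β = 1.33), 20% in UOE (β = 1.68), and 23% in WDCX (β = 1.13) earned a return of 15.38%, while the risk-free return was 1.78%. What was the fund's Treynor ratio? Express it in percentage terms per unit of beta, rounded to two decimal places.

10.10%

β_P = 0.37×1.31 + 0.20×1.33 + 0.20×1.68 + 0.23×1.13 = 1.3466
Treynor = (R_P − R_f) / β_P = (15.38% − 1.78%) / 1.3466 = 13.60% / 1.3466 = 10.10%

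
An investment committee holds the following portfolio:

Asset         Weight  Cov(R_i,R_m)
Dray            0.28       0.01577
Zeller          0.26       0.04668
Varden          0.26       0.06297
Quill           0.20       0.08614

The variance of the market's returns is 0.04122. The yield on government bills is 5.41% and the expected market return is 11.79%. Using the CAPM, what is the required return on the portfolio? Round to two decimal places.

13.17%

β_Dray = 0.01577 / 0.04122 = 0.3826
β_Zeller = 0.04668 / 0.04122 = 1.1325
β_Varden = 0.06297 / 0.04122 = 1.5277
β_Quill = 0.08614 / 0.04122 = 2.0898
β_P = Σ w_i β_i = 0.28×0.3826 + 0.26×1.1325 + 0.26×1.5277 + 0.20×2.0898 = 1.2167
MRP = 11.79% − 5.41% = 6.38%
E(R_P) = R_f + β_P × MRP = 5.41% + 1.2167 × 6.38% = 13.17%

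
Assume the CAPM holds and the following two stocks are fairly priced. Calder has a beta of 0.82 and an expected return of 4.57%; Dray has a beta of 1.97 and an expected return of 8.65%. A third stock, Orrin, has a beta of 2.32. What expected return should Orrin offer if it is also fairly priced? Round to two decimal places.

MRP (SML slope) = (8.65% − 4.57%) / (1.97 − 0.82) = 4.08% / 1.15 = 3.5478%
R_f (intercept) = 4.57% − 0.82 × 3.5478% = 1.6608%
E(R_Orrin) = R_f + β × MRP = 1.6608% + 2.32 × 3.5478% = 9.89%

9.89%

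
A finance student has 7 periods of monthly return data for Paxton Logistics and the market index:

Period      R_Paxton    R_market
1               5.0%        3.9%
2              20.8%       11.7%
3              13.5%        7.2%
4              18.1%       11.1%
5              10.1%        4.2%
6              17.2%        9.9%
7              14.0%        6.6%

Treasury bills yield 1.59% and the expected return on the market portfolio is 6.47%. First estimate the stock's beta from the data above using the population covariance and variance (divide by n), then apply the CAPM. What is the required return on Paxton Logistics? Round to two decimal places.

9.35%

Mean R_i = (5.0 + 20.8 + 13.5 + 18.1 + 10.1 + 17.2 + 14.0) / 7 = 14.1000%
Mean R_m = (3.9 + 11.7 + 7.2 + 11.1 + 4.2 + 9.9 + 6.6) / 7 = 7.8000%
Σ(R_i − R̄_i)(R_m − R̄_m) = 96.2100  ⇒  Cov = 96.2100 / 7 = 13.7443
Σ(R_m − R̄_m)² = 60.4800  ⇒  Var(R_m) = 60.4800 / 7 = 8.6400
β = Cov / Var(R_m) = 13.7443 / 8.6400 = 1.5908
MRP = 6.47% − 1.59% = 4.88%
E(R) = R_f + β × MRP = 1.59% + 1.5908 × 4.88% = 9.35%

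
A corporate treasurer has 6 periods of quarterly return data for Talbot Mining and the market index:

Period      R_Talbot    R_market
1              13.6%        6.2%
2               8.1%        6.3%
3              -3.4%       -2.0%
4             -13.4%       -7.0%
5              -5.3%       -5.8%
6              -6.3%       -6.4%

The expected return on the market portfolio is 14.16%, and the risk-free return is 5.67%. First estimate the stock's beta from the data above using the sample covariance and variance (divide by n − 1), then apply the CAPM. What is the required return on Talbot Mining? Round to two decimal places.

18.74%

Mean R_i = (13.6 + 8.1 − 3.4 − 13.4 − 5.3 − 6.3) / 6 = -1.1167%
Mean R_m = (6.2 + 6.3 − 2.0 − 7.0 − 5.8 − 6.4) / 6 = -1.4500%
Σ(R_i − R̄_i)(R_m − R̄_m) = 297.2950  ⇒  Cov = 297.2950 / 5 = 59.4590
Σ(R_m − R̄_m)² = 193.1150  ⇒  Var(R_m) = 193.1150 / 5 = 38.6230
β = Cov / Var(R_m) = 59.4590 / 38.6230 = 1.5395
MRP = 14.16% − 5.67% = 8.49%
E(R) = R_f + β × MRP = 5.67% + 1.5395 × 8.49% = 18.74%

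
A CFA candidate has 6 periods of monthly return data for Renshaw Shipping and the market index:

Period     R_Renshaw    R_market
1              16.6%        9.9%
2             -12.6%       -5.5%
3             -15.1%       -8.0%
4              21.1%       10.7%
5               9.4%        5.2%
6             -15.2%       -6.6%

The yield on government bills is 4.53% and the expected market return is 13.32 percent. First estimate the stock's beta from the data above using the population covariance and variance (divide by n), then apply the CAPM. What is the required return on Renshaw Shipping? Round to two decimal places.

Mean R_i = (16.6 − 12.6 − 15.1 + 21.1 + 9.4 − 15.2) / 6 = 0.7000%
Mean R_m = (9.9 − 5.5 − 8.0 + 10.7 + 5.2 − 6.6) / 6 = 0.9500%
Σ(R_i − R̄_i)(R_m − R̄_m) = 725.4200  ⇒  Cov = 725.4200 / 6 = 120.9033
Σ(R_m − R̄_m)² = 371.9350  ⇒  Var(R_m) = 371.9350 / 6 = 61.9892
β = Cov / Var(R_m) = 120.9033 / 61.9892 = 1.9504
MRP = 13.32% − 4.53% = 8.79%
E(R) = R_f + β × MRP = 4.53% + 1.9504 × 8.79% = 21.67%

21.67%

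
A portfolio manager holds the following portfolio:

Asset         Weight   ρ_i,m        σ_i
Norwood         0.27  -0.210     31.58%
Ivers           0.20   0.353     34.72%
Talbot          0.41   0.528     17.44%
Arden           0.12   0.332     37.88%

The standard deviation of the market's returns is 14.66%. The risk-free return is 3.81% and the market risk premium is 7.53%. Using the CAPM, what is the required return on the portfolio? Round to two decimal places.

6.86%

β_Norwood = -0.210 × 31.58% / 14.66% = -0.4524
β_Ivers = 0.353 × 34.72% / 14.66% = 0.8360
β_Talbot = 0.528 × 17.44% / 14.66% = 0.6281
β_Arden = 0.332 × 37.88% / 14.66% = 0.8579
β_P = Σ w_i β_i = 0.27×-0.4524 + 0.20×0.8360 + 0.41×0.6281 + 0.12×0.8579 = 0.4055
E(R_P) = R_f + β_P × MRP = 3.81% + 0.4055 × 7.53% = 6.86%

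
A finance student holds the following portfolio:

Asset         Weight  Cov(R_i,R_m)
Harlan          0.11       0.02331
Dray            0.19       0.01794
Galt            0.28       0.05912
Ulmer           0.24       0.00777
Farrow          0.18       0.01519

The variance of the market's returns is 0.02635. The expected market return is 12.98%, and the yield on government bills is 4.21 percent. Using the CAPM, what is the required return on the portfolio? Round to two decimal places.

β_Harlan = 0.02331 / 0.02635 = 0.8846
β_Dray = 0.01794 / 0.02635 = 0.6808
β_Galt = 0.05912 / 0.02635 = 2.2436
β_Ulmer = 0.00777 / 0.02635 = 0.2949
β_Farrow = 0.01519 / 0.02635 = 0.5765
β_P = Σ w_i β_i = 0.11×0.8846 + 0.19×0.6808 + 0.28×2.2436 + 0.24×0.2949 + 0.18×0.5765 = 1.0294
MRP = 12.98% − 4.21% = 8.77%
E(R_P) = R_f + β_P × MRP = 4.21% + 1.0294 × 8.77% = 13.24%

13.24%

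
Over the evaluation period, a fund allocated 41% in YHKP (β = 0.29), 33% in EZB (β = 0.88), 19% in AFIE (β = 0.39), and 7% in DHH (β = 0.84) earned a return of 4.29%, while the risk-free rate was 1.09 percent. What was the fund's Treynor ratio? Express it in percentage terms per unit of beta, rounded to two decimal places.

β_P = 0.41×0.29 + 0.33×0.88 + 0.19×0.39 + 0.07×0.84 = 0.5422
Treynor = (R_P − R_f) / β_P = (4.29% − 1.09%) / 0.5422 = 3.20% / 0.5422 = 5.90%

5.90%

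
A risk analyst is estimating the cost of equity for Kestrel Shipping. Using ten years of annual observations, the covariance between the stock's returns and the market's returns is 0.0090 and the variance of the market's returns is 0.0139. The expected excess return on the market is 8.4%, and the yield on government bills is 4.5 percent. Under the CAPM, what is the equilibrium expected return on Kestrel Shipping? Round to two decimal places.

9.94%

β = Cov(R_i, R_m) / Var(R_m) = 0.0090 / 0.0139 = 0.6475
E(R) = R_f + β × MRP = 4.5% + 0.6475 × 8.4% = 9.94%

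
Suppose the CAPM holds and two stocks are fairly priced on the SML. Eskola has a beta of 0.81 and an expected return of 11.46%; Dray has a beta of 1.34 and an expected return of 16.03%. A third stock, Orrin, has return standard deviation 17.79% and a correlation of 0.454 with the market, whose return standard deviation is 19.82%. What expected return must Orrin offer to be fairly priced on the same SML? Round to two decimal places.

7.99%

MRP = (16.03% − 11.46%) / (1.34 − 0.81) = 8.6226%
R_f = 11.46% − 0.81 × 8.6226% = 4.4757%
β_Orrin = ρ·σ_i/σ_m = 0.454 × 17.79 / 19.82 = 0.4075
E(R_Orrin) = R_f + β × MRP = 4.4757% + 0.4075 × 8.6226% = 7.99%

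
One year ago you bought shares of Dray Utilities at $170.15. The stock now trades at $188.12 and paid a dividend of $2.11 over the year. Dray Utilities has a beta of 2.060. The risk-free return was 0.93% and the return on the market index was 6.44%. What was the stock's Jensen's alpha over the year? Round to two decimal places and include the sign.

Realised HPR = (P1 + D1 − P0) / P0 = (188.12 + 2.11 − 170.15) / 170.15 = 20.08 / 170.15 = 11.8014%
MRP = 6.44% − 0.93% = 5.51%
CAPM required = R_f + β·MRP = 0.93% + 2.060 × 5.51% = 12.28060%
α = realised − required = 11.8014% − 12.28060% = -0.48%

-0.48%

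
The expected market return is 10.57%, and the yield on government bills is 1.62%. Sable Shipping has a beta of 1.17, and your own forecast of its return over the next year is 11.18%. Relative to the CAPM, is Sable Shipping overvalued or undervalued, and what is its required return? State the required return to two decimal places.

MRP = 10.57% − 1.62% = 8.95%
Required return = R_f + β·MRP = 1.62% + 1.17 × 8.95% = 12.09%
Forecast 11.18% < required 12.09% → the stock plots below the SML → overvalued.

Overvalued; required return 12.09%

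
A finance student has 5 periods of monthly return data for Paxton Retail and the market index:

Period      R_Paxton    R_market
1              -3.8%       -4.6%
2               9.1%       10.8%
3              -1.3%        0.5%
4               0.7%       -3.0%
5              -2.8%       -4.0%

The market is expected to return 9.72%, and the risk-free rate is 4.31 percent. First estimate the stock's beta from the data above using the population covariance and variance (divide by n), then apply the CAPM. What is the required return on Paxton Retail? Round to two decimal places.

Mean R_i = (-3.8 + 9.1 − 1.3 + 0.7 − 2.8) / 5 = 0.3800%
Mean R_m = (-4.6 + 10.8 + 0.5 − 3.0 − 4.0) / 5 = -0.0600%
Σ(R_i − R̄_i)(R_m − R̄_m) = 124.3240  ⇒  Cov = 124.3240 / 5 = 24.8648
Σ(R_m − R̄_m)² = 163.0320  ⇒  Var(R_m) = 163.0320 / 5 = 32.6064
β = Cov / Var(R_m) = 24.8648 / 32.6064 = 0.7626
MRP = 9.72% − 4.31% = 5.41%
E(R) = R_f + β × MRP = 4.31% + 0.7626 × 5.41% = 8.44%

8.44%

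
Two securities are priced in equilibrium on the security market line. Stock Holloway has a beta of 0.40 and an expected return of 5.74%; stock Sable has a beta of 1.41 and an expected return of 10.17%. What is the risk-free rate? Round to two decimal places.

3.99%

Both satisfy E(R) = R_f + β·MRP, so the slope of the SML is
MRP = (10.17% − 5.74%) / (1.41 − 0.40) = 4.43% / 1.01 = 4.3861%
R_f = E(R_Holloway) − β_Holloway·MRP = 5.74% − 0.40 × 4.3861% = 3.9856%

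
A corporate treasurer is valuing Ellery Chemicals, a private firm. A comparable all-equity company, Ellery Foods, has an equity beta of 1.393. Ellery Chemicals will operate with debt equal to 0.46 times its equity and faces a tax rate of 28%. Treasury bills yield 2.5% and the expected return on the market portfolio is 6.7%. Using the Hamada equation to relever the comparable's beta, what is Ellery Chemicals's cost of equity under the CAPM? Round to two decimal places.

10.29%

β_L = β_U × [1 + (1 − t)(D/E)] = 1.393 × [1 + (1 − 0.28) × 0.46]
    = 1.393 × [1 + 0.72 × 0.46] = 1.393 × 1.3312 = 1.8544
MRP = 6.7% − 2.5% = 4.20%
E(R) = R_f + β_L × MRP = 2.5% + 1.8544 × 4.2% = 10.29%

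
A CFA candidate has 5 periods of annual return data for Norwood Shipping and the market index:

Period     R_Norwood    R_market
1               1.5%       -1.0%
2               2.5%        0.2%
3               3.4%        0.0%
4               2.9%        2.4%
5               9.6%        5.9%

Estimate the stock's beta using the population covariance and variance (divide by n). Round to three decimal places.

Mean R_i = (1.5 + 2.5 + 3.4 + 2.9 + 9.6) / 5 = 3.9800%
Mean R_m = (-1.0 + 0.2 + 0.0 + 2.4 + 5.9) / 5 = 1.5000%
Σ(R_i − R̄_i)(R_m − R̄_m) = 32.7500  ⇒  Cov = 32.7500 / 5 = 6.5500
Σ(R_m − R̄_m)² = 30.3600  ⇒  Var(R_m) = 30.3600 / 5 = 6.0720
β = Cov / Var(R_m) = 6.5500 / 6.0720 = 1.0787

1.079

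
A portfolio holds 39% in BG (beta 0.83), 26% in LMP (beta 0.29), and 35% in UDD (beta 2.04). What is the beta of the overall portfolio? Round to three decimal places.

1.113

β_P = Σ w_i β_i = 0.39×0.83 + 0.26×0.29 + 0.35×2.04 = 1.1131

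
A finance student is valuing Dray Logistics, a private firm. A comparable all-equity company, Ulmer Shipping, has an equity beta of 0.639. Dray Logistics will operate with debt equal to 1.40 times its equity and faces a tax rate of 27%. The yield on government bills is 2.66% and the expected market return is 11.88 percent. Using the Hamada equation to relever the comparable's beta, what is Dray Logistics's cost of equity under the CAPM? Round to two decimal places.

14.57%

β_L = β_U × [1 + (1 − t)(D/E)] = 0.639 × [1 + (1 − 0.27) × 1.40]
    = 0.639 × [1 + 0.73 × 1.40] = 0.639 × 2.0220 = 1.2921
MRP = 11.88% − 2.66% = 9.22%
E(R) = R_f + β_L × MRP = 2.66% + 1.2921 × 9.22% = 14.57%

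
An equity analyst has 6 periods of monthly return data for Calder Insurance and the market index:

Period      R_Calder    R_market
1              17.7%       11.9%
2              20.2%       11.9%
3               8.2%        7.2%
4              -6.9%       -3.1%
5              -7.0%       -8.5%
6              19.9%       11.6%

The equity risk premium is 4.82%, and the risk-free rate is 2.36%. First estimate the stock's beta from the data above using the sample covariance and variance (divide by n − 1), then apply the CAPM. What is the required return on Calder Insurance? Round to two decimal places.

Mean R_i = (17.7 + 20.2 + 8.2 − 6.9 − 7.0 + 19.9) / 6 = 8.6833%
Mean R_m = (11.9 + 11.9 + 7.2 − 3.1 − 8.5 + 11.6) / 6 = 5.1667%
Σ(R_i − R̄_i)(R_m − R̄_m) = 552.5967  ⇒  Cov = 552.5967 / 5 = 110.5193
Σ(R_m − R̄_m)² = 391.3133  ⇒  Var(R_m) = 391.3133 / 5 = 78.2627
β = Cov / Var(R_m) = 110.5193 / 78.2627 = 1.4122
E(R) = R_f + β × MRP = 2.36% + 1.4122 × 4.82% = 9.17%

9.17%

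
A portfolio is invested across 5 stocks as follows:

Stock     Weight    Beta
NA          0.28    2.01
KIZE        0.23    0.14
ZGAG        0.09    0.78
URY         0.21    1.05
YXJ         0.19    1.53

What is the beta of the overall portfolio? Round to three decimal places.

1.176

β_P = Σ w_i β_i = 0.28×2.01 + 0.23×0.14 + 0.09×0.78 + 0.21×1.05 + 0.19×1.53 = 1.1764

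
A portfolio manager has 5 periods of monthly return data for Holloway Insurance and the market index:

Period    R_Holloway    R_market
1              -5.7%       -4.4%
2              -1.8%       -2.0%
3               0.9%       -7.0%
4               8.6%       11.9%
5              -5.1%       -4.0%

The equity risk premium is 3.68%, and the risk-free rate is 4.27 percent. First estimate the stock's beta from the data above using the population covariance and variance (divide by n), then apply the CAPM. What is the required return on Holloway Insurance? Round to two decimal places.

Mean R_i = (-5.7 − 1.8 + 0.9 + 8.6 − 5.1) / 5 = -0.6200%
Mean R_m = (-4.4 − 2.0 − 7.0 + 11.9 − 4.0) / 5 = -1.1000%
Σ(R_i − R̄_i)(R_m − R̄_m) = 141.7100  ⇒  Cov = 141.7100 / 5 = 28.3420
Σ(R_m − R̄_m)² = 223.9200  ⇒  Var(R_m) = 223.9200 / 5 = 44.7840
β = Cov / Var(R_m) = 28.3420 / 44.7840 = 0.6329
E(R) = R_f + β × MRP = 4.27% + 0.6329 × 3.68% = 6.60%

6.60%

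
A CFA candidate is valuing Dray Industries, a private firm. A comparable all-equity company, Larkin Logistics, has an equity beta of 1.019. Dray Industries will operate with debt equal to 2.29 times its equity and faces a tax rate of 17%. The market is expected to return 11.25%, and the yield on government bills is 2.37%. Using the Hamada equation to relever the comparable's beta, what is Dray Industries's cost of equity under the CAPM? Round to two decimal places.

β_L = β_U × [1 + (1 − t)(D/E)] = 1.019 × [1 + (1 − 0.17) × 2.29]
    = 1.019 × [1 + 0.83 × 2.29] = 1.019 × 2.9007 = 2.9558
MRP = 11.25% − 2.37% = 8.88%
E(R) = R_f + β_L × MRP = 2.37% + 2.9558 × 8.88% = 28.62%

28.62%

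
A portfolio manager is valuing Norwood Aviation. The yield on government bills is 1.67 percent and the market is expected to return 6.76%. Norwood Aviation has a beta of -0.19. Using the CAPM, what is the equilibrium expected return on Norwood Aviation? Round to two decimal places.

0.70%

Market risk premium = E(R_m) − R_f = 6.76% − 1.67% = 5.09%
E(R) = R_f + β × MRP = 1.67% + -0.19 × 5.09% = 0.70%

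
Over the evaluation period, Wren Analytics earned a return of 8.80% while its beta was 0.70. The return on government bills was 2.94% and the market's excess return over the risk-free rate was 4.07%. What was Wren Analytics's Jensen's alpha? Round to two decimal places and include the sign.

CAPM benchmark = R_f + β(R_m − R_f) = 2.94% + 0.70 × 4.07% = 5.7890%
α = actual − benchmark = 8.80% − 5.7890% = +3.01%

+3.01%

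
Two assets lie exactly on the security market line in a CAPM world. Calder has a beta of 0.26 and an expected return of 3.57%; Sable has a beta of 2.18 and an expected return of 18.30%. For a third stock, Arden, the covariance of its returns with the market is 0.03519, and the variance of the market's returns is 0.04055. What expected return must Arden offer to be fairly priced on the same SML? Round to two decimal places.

MRP = (18.30% − 3.57%) / (2.18 − 0.26) = 7.6719%
R_f = 3.57% − 0.26 × 7.6719% = 1.5753%
β_Arden = Cov / Var(R_m) = 0.03519 / 0.04055 = 0.8678
E(R_Arden) = R_f + β × MRP = 1.5753% + 0.8678 × 7.6719% = 8.23%

8.23%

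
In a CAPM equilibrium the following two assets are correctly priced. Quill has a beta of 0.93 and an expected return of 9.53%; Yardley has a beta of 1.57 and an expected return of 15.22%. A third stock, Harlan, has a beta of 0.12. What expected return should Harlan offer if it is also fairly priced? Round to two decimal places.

2.33%

MRP (SML slope) = (15.22% − 9.53%) / (1.57 − 0.93) = 5.69% / 0.64 = 8.8906%
R_f (intercept) = 9.53% − 0.93 × 8.8906% = 1.2617%
E(R_Harlan) = R_f + β × MRP = 1.2617% + 0.12 × 8.8906% = 2.33%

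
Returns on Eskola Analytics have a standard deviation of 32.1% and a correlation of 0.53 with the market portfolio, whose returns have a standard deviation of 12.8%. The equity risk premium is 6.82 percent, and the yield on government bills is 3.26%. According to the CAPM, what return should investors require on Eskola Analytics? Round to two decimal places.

12.32%

β = ρ × σ_i / σ_m = 0.53 × 32.1% / 12.8% = 1.3291
E(R) = 3.26% + 1.3291 × 6.82% = 12.32%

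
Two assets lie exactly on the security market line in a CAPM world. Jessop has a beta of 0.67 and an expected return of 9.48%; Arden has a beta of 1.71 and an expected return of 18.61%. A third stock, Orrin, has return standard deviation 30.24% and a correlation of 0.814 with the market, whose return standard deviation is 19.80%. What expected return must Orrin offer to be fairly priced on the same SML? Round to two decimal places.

MRP = (18.61% − 9.48%) / (1.71 − 0.67) = 8.7788%
R_f = 9.48% − 0.67 × 8.7788% = 3.5982%
β_Orrin = ρ·σ_i/σ_m = 0.814 × 30.24 / 19.80 = 1.2432
E(R_Orrin) = R_f + β × MRP = 3.5982% + 1.2432 × 8.7788% = 14.51%

14.51%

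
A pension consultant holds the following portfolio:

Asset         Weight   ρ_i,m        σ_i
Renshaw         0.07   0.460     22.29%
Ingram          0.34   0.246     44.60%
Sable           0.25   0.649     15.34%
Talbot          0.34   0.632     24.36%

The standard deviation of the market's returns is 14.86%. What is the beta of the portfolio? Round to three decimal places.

β_Renshaw = 0.460 × 22.29% / 14.86% = 0.6900
β_Ingram = 0.246 × 44.60% / 14.86% = 0.7383
β_Sable = 0.649 × 15.34% / 14.86% = 0.6700
β_Talbot = 0.632 × 24.36% / 14.86% = 1.0360
β_P = Σ w_i β_i = 0.07×0.6900 + 0.34×0.7383 + 0.25×0.6700 + 0.34×1.0360 = 0.8191

0.819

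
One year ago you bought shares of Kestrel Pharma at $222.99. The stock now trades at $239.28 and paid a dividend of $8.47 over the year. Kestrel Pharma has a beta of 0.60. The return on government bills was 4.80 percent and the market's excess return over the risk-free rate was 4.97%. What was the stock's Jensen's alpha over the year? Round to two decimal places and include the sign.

Realised HPR = (P1 + D1 − P0) / P0 = (239.28 + 8.47 − 222.99) / 222.99 = 24.76 / 222.99 = 11.1036%
CAPM required = R_f + β·MRP = 4.80% + 0.60 × 4.97% = 7.7820%
α = realised − required = 11.1036% − 7.7820% = +3.32%

+3.32%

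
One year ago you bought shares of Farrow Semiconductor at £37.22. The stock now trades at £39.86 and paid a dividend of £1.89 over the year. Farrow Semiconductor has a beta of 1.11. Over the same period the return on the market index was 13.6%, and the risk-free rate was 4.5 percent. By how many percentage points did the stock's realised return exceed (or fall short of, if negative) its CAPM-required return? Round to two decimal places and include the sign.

-2.43%

Realised HPR = (P1 + D1 − P0) / P0 = (39.86 + 1.89 − 37.22) / 37.22 = 4.53 / 37.22 = 12.1709%
MRP = 13.6% − 4.5% = 9.10%
CAPM required = R_f + β·MRP = 4.5% + 1.11 × 9.1% = 14.6010%
α = realised − required = 12.1709% − 14.6010% = -2.43%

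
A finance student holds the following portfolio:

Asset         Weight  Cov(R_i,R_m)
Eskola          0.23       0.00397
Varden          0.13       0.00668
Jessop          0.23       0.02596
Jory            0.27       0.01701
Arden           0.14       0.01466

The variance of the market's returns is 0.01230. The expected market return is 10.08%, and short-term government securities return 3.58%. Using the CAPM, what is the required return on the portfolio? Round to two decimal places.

β_Eskola = 0.00397 / 0.01230 = 0.3228
β_Varden = 0.00668 / 0.01230 = 0.5431
β_Jessop = 0.02596 / 0.01230 = 2.1106
β_Jory = 0.01701 / 0.01230 = 1.3829
β_Arden = 0.01466 / 0.01230 = 1.1919
β_P = Σ w_i β_i = 0.23×0.3228 + 0.13×0.5431 + 0.23×2.1106 + 0.27×1.3829 + 0.14×1.1919 = 1.1705
MRP = 10.08% − 3.58% = 6.50%
E(R_P) = R_f + β_P × MRP = 3.58% + 1.1705 × 6.50% = 11.19%

11.19%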